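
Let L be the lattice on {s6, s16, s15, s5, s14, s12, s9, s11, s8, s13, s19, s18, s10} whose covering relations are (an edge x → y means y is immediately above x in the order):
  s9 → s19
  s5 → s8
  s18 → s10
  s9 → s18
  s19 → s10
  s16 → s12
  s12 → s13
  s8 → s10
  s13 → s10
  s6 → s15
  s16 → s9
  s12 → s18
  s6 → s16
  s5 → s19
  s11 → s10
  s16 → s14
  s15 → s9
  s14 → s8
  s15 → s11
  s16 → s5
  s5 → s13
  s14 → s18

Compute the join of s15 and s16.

Common upper bounds of {s15, s16}: s10, s18, s19, s9.
The least among these is s9.

s9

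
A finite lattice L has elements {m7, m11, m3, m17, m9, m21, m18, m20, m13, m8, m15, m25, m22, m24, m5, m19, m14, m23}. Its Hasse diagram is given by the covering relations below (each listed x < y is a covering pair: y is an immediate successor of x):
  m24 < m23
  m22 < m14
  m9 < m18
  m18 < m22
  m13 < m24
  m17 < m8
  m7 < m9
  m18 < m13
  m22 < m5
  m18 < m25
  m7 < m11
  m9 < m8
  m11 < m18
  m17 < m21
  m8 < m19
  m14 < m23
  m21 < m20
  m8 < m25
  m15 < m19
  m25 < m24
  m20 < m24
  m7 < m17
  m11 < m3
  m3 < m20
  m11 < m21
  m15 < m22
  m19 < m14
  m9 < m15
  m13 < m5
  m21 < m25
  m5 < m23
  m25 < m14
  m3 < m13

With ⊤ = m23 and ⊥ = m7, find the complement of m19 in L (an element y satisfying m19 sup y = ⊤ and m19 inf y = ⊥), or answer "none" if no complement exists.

m3

Need y with m19 ∨ y = m23 and m19 ∧ y = m7.
Checking each element gives: m3.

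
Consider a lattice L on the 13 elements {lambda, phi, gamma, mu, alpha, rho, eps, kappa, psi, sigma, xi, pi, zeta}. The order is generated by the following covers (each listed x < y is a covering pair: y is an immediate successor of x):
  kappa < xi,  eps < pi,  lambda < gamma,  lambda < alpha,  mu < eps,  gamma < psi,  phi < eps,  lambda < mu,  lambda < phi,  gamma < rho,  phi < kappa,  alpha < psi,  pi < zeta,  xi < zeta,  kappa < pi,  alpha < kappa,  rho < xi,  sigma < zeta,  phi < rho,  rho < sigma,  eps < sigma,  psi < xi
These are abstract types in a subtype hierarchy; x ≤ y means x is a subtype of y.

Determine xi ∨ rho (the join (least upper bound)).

xi

Common upper bounds of {xi, rho}: xi, zeta.
The least among these is xi.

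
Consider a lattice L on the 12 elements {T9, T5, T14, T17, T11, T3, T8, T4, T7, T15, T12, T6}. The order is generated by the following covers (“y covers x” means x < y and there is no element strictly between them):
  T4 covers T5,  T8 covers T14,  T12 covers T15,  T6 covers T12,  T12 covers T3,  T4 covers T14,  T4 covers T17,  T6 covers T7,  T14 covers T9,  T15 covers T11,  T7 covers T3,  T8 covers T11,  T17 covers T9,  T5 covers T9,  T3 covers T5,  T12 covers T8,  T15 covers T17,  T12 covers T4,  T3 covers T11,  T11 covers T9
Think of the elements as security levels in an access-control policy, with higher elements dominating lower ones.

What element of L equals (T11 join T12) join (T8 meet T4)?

T11 ∨ T12 = T12
T8 ∧ T4 = T14
T12 ∨ T14 = T12

T12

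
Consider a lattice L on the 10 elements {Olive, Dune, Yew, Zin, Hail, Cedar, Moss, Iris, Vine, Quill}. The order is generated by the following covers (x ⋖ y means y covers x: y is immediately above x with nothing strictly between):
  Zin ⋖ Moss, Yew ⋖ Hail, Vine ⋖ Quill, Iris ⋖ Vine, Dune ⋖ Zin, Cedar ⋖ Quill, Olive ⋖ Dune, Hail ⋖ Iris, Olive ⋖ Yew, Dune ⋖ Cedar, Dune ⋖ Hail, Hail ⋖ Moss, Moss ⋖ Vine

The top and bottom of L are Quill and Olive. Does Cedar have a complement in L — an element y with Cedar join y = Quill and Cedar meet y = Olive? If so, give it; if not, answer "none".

Yew

Need y with Cedar ∨ y = Quill and Cedar ∧ y = Olive.
Checking each element gives: Yew.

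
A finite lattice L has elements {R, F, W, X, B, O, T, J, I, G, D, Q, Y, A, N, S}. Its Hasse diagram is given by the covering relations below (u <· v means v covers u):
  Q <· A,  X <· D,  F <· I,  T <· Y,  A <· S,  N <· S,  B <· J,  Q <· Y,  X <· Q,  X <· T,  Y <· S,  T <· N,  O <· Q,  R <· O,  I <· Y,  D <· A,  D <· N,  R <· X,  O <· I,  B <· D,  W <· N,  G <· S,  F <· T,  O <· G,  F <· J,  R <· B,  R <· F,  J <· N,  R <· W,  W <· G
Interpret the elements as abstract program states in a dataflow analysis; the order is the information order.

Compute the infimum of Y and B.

R

Common lower bounds of {Y, B}: R.
The greatest among these is R.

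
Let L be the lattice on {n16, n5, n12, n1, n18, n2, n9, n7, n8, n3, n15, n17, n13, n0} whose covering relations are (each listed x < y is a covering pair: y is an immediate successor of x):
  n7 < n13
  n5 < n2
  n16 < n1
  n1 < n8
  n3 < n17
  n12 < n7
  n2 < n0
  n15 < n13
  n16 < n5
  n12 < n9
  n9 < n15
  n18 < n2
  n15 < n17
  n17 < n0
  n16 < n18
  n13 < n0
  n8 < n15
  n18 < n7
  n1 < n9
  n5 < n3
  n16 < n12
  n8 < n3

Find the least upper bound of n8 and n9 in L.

Common upper bounds of {n8, n9}: n0, n13, n15, n17.
The least among these is n15.

n15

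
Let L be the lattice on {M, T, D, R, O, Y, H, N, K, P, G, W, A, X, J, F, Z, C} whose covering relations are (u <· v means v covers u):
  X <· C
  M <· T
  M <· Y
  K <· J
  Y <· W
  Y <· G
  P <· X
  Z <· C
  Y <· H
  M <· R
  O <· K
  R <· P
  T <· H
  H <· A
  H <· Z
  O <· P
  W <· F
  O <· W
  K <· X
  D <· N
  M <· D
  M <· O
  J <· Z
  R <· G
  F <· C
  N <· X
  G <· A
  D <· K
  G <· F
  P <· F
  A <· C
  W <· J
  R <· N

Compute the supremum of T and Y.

Common upper bounds of {T, Y}: A, C, H, Z.
The least among these is H.

H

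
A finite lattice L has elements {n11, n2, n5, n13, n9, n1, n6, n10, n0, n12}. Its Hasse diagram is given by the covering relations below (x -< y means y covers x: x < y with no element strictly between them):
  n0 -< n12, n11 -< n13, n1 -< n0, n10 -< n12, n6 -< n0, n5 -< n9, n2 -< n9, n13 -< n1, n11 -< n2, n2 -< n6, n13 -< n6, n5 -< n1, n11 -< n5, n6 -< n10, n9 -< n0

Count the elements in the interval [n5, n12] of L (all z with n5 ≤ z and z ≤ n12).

The interval [n5, n12] = {n0, n1, n12, n5, n9}, which has 5 elements.

5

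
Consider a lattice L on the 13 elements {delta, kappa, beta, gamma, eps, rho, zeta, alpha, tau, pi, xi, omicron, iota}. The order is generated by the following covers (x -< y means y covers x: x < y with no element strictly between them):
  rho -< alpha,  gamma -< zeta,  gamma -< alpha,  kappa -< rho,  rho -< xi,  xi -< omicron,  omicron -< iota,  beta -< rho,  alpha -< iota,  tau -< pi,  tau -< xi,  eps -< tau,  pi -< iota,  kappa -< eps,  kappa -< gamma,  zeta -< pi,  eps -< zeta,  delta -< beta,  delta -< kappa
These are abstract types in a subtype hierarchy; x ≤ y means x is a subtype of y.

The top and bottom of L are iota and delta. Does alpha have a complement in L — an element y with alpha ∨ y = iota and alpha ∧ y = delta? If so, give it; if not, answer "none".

none

For every candidate y, either alpha ∨ y ≠ iota or alpha ∧ y ≠ delta; no complement exists.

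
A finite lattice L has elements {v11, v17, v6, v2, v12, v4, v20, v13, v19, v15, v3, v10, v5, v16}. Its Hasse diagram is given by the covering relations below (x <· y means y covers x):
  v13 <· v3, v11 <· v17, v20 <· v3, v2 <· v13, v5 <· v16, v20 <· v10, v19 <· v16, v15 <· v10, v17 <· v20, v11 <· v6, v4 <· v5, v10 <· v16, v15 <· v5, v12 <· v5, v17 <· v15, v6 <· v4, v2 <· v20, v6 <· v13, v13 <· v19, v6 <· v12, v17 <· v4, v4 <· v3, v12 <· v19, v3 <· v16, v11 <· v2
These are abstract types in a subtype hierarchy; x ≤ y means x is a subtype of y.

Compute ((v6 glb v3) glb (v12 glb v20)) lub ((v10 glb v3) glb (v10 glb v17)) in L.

v17

v6 ∧ v3 = v6
v12 ∧ v20 = v11
v6 ∧ v11 = v11
v10 ∧ v3 = v20
v10 ∧ v17 = v17
v20 ∧ v17 = v17
v11 ∨ v17 = v17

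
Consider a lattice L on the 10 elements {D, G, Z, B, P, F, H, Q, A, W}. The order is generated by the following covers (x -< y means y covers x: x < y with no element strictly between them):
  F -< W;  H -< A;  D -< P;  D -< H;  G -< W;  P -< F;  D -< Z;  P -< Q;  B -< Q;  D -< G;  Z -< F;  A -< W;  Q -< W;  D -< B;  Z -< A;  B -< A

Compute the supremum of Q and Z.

W

Common upper bounds of {Q, Z}: W.
The least among these is W.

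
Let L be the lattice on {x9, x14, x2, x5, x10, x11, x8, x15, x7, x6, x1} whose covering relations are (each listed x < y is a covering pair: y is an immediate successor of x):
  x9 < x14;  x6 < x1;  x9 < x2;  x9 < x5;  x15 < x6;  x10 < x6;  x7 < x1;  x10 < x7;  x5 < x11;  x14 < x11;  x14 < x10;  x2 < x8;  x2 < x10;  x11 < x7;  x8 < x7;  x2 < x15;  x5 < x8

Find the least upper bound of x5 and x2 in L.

Common upper bounds of {x5, x2}: x1, x7, x8.
The least among these is x8.

x8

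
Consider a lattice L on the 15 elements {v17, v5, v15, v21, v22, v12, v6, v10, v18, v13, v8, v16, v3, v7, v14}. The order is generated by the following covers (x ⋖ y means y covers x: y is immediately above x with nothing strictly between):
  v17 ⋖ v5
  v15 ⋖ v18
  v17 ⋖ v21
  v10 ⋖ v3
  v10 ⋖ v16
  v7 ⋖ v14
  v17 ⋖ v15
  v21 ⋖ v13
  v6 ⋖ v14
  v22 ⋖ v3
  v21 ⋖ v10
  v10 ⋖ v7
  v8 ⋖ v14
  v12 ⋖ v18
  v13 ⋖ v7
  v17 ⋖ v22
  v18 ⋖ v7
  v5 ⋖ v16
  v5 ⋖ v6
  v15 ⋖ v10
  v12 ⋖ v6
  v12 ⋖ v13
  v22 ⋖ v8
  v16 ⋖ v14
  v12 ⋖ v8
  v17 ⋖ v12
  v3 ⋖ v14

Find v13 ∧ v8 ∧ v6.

v12

Common lower bounds of {v13, v8, v6}: v12, v17.
The greatest among these is v12.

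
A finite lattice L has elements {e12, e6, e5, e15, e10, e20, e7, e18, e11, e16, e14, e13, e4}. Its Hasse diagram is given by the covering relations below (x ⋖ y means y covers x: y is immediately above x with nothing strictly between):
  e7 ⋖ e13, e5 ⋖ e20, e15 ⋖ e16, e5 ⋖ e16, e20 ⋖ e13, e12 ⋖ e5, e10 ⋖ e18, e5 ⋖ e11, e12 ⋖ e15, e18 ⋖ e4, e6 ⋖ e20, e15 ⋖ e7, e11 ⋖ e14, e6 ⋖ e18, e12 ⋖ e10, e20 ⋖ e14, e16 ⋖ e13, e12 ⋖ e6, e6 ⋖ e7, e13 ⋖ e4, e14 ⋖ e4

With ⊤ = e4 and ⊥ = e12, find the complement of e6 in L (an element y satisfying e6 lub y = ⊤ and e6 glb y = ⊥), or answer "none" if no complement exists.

none

For every candidate y, either e6 ∨ y ≠ e4 or e6 ∧ y ≠ e12; no complement exists.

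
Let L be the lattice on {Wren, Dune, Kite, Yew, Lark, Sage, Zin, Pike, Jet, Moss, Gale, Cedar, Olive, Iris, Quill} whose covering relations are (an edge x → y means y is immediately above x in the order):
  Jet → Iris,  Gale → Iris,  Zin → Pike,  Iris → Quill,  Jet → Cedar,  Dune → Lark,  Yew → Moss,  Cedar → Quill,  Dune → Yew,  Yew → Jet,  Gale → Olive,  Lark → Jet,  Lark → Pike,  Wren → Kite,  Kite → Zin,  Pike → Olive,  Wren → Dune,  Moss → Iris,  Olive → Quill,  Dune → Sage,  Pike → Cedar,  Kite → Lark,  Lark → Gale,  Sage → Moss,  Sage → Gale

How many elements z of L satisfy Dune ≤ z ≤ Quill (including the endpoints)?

The interval [Dune, Quill] = {Cedar, Dune, Gale, Iris, Jet, Lark, Moss, Olive, Pike, Quill, Sage, Yew}, which has 12 elements.

12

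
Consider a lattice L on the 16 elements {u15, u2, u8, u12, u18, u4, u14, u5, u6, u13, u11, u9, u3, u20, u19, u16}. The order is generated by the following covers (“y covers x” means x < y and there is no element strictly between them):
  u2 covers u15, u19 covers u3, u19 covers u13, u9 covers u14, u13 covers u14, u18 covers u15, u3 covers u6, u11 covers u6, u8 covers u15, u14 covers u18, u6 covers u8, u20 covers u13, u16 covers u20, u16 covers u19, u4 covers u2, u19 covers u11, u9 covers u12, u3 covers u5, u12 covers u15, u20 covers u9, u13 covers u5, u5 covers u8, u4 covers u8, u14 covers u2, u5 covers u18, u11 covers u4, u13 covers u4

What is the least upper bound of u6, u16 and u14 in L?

Common upper bounds of {u6, u16, u14}: u16.
The least among these is u16.

u16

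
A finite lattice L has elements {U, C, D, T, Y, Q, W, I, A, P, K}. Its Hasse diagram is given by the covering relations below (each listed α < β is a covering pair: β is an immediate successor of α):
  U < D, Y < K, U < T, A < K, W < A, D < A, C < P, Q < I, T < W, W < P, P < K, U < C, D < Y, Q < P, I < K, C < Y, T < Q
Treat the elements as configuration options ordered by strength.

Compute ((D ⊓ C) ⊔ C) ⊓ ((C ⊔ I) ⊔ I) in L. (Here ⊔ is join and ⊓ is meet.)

D ∧ C = U
U ∨ C = C
C ∨ I = K
K ∨ I = K
C ∧ K = C

C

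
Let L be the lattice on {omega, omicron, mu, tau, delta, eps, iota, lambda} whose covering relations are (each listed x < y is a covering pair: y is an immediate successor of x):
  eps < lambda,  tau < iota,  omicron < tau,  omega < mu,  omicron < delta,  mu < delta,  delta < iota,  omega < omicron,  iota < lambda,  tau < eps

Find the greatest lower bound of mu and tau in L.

omega

Common lower bounds of {mu, tau}: omega.
The greatest among these is omega.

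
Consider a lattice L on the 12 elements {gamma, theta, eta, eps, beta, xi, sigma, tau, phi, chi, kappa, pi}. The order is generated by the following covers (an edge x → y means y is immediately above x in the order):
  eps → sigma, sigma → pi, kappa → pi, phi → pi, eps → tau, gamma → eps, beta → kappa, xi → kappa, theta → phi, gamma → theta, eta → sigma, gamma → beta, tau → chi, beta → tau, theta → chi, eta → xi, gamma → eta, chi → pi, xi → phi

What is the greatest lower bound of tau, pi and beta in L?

beta

Common lower bounds of {tau, pi, beta}: beta, gamma.
The greatest among these is beta.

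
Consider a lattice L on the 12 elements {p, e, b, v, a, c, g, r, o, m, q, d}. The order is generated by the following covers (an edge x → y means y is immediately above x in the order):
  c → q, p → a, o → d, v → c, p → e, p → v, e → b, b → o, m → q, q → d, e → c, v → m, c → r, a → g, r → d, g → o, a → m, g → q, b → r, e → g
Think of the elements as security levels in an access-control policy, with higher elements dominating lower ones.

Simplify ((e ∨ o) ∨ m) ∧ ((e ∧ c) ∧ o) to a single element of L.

e ∨ o = o
o ∨ m = d
e ∧ c = e
e ∧ o = e
d ∧ e = e

e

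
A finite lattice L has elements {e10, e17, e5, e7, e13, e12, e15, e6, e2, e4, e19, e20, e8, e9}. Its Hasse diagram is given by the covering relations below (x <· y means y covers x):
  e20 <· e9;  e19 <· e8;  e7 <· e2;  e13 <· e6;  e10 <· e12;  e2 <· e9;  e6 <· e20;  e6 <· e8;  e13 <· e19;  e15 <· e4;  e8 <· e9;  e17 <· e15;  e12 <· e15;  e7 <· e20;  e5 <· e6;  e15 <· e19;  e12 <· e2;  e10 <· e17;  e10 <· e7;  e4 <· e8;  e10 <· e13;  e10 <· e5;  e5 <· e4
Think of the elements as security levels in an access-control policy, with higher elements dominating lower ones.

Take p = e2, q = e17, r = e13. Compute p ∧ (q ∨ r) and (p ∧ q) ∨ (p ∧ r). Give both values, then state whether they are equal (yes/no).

e12; e10; no

q ∨ r = e19, so p ∧ (q ∨ r) = e2 ∧ e19 = e12.
p ∧ q = e10 and p ∧ r = e10, so (p ∧ q) ∨ (p ∧ r) = e10 ∨ e10 = e10.
Equal: no.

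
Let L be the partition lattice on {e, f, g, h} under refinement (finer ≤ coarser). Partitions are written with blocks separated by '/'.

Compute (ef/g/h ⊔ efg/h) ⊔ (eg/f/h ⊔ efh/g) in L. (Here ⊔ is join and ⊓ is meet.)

ef/g/h ∨ efg/h = efg/h
eg/f/h ∨ efh/g = efgh
efg/h ∨ efgh = efgh

efgh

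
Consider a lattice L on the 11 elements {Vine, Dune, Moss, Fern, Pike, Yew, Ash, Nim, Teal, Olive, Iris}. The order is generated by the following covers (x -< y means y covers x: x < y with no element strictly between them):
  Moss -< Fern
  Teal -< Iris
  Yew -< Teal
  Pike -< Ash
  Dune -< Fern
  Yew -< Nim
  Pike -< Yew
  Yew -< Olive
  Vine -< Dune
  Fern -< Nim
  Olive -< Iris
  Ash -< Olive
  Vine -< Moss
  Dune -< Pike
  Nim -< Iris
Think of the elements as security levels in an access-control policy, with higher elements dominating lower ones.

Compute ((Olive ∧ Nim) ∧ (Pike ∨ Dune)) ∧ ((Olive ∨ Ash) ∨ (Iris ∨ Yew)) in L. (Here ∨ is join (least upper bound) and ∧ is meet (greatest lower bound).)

Pike

Olive ∧ Nim = Yew
Pike ∨ Dune = Pike
Yew ∧ Pike = Pike
Olive ∨ Ash = Olive
Iris ∨ Yew = Iris
Olive ∨ Iris = Iris
Pike ∧ Iris = Pike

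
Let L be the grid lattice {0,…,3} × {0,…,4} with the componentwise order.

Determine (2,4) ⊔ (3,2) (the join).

In a product of chains, the join is componentwise max, giving (3,4).

(3,4)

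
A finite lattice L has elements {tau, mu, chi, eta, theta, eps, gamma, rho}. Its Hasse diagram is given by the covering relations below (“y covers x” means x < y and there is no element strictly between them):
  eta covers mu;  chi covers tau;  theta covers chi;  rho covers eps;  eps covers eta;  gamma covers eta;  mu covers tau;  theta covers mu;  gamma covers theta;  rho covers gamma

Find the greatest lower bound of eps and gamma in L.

Common lower bounds of {eps, gamma}: eta, mu, tau.
The greatest among these is eta.

eta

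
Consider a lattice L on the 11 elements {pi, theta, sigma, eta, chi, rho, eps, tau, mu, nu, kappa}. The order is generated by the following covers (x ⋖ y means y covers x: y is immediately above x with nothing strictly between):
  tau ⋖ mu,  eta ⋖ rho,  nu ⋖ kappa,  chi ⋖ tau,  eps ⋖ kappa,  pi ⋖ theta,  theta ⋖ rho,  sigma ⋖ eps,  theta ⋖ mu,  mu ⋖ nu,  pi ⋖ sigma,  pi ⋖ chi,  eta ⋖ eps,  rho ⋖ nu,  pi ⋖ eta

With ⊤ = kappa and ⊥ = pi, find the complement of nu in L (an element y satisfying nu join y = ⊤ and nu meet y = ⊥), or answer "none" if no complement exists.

Need y with nu ∨ y = kappa and nu ∧ y = pi.
Checking each element gives: sigma.

sigma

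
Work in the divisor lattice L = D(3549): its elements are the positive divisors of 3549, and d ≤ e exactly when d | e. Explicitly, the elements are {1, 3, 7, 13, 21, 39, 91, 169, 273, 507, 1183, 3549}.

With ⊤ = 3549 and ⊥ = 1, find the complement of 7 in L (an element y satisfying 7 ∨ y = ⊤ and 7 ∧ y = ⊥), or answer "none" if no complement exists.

Need y with 7 ∨ y = 3549 and 7 ∧ y = 1.
Checking each element gives: 507.

507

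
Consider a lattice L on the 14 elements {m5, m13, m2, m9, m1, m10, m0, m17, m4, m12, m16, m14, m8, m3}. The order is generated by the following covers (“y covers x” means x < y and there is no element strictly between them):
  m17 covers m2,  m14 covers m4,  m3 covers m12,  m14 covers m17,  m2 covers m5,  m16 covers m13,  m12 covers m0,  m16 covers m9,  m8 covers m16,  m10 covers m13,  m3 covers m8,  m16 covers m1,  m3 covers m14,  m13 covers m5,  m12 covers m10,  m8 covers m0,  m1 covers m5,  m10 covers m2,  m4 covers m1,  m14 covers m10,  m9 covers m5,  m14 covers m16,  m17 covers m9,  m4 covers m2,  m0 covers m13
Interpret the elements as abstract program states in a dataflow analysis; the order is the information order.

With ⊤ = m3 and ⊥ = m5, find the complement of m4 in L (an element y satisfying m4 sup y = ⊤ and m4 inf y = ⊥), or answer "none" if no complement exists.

Need y with m4 ∨ y = m3 and m4 ∧ y = m5.
Checking each element gives: m0.

m0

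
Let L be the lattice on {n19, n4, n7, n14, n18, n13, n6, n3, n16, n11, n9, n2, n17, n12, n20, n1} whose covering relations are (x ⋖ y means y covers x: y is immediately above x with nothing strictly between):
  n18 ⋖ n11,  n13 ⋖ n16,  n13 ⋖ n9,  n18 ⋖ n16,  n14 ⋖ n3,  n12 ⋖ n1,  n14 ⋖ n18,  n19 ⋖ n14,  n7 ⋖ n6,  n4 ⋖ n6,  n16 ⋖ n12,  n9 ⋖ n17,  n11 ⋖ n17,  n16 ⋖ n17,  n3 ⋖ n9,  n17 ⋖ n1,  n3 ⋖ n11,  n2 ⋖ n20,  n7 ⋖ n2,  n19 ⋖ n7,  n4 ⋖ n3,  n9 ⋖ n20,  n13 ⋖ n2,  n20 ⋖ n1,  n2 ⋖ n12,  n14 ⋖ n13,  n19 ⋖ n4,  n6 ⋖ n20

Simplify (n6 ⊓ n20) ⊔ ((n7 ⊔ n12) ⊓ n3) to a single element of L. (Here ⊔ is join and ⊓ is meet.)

n6 ∧ n20 = n6
n7 ∨ n12 = n12
n12 ∧ n3 = n14
n6 ∨ n14 = n20

n20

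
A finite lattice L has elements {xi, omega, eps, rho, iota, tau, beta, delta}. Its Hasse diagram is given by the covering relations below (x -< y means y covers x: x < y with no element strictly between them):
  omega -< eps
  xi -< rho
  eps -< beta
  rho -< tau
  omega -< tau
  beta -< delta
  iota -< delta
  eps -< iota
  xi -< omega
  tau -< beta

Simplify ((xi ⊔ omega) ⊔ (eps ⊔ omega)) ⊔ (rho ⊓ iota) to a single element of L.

eps

xi ∨ omega = omega
eps ∨ omega = eps
omega ∨ eps = eps
rho ∧ iota = xi
eps ∨ xi = eps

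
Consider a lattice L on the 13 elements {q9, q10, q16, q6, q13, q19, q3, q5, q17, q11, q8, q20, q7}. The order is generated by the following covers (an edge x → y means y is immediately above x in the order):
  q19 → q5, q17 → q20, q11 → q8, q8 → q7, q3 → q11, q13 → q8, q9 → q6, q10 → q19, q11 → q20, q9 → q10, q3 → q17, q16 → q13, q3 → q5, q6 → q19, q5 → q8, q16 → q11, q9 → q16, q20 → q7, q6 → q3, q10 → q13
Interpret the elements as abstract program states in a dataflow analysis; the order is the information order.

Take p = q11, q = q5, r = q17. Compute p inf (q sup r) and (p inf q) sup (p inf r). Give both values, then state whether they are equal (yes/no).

q11; q3; no

q sup r = q7, so p inf (q sup r) = q11 inf q7 = q11.
p inf q = q3 and p inf r = q3, so (p inf q) sup (p inf r) = q3 sup q3 = q3.
Equal: no.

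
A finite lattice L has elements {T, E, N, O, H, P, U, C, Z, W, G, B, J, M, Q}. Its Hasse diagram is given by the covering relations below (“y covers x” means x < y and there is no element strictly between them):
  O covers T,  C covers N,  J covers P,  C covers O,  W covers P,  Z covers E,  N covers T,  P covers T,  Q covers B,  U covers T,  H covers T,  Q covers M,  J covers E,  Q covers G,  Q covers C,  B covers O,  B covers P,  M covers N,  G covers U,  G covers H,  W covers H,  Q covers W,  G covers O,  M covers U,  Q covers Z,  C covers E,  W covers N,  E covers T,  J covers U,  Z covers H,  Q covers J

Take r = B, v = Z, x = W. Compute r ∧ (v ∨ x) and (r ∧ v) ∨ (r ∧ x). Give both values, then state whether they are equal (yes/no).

B; P; no

v ∨ x = Q, so r ∧ (v ∨ x) = B ∧ Q = B.
r ∧ v = T and r ∧ x = P, so (r ∧ v) ∨ (r ∧ x) = T ∨ P = P.
Equal: no.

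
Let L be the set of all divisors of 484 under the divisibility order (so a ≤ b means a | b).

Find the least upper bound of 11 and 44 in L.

In the divisibility order, the join is the least common multiple: lcm(11, 44) = 44.

44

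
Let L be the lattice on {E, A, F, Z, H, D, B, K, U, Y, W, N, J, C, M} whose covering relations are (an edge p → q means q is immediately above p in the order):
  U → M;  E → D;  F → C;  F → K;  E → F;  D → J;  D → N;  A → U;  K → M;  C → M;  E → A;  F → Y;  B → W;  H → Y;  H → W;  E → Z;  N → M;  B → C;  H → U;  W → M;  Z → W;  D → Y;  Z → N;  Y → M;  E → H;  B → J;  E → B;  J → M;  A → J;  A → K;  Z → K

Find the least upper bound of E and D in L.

Common upper bounds of {E, D}: D, J, M, N, Y.
The least among these is D.

D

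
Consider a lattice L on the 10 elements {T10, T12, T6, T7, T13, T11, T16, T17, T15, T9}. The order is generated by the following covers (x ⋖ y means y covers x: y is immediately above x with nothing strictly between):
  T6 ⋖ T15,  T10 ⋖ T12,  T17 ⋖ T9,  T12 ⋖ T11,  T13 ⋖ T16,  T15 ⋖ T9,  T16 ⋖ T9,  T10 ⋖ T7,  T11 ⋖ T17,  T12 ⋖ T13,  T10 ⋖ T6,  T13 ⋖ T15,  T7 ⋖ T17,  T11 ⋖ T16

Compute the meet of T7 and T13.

T10

Common lower bounds of {T7, T13}: T10.
The greatest among these is T10.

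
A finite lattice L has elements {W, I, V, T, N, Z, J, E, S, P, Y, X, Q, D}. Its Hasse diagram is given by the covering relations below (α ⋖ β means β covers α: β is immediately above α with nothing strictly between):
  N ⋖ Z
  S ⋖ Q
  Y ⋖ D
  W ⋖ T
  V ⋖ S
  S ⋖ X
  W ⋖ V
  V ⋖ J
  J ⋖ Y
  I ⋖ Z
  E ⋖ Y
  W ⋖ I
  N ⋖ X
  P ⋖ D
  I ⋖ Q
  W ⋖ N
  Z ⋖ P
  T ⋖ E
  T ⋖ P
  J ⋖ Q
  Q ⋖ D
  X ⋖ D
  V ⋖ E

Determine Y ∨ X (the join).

D

Common upper bounds of {Y, X}: D.
The least among these is D.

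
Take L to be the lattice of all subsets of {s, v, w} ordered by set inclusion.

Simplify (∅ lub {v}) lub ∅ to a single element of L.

{v}

∅ ∨ {v} = {v}
{v} ∨ ∅ = {v}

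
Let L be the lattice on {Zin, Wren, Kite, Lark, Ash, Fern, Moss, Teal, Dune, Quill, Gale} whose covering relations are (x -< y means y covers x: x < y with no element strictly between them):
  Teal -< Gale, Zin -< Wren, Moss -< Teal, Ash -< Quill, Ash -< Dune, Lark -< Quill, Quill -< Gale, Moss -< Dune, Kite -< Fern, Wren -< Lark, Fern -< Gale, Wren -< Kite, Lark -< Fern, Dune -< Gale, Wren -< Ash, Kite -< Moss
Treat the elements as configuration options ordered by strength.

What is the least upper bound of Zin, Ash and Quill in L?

Common upper bounds of {Zin, Ash, Quill}: Gale, Quill.
The least among these is Quill.

Quill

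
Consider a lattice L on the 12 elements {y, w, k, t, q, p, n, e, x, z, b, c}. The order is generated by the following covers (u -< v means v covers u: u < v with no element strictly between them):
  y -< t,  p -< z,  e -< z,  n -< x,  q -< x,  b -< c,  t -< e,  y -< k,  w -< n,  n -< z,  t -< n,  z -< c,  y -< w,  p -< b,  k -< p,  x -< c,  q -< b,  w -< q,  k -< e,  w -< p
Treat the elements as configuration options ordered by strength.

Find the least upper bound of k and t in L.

Common upper bounds of {k, t}: c, e, z.
The least among these is e.

e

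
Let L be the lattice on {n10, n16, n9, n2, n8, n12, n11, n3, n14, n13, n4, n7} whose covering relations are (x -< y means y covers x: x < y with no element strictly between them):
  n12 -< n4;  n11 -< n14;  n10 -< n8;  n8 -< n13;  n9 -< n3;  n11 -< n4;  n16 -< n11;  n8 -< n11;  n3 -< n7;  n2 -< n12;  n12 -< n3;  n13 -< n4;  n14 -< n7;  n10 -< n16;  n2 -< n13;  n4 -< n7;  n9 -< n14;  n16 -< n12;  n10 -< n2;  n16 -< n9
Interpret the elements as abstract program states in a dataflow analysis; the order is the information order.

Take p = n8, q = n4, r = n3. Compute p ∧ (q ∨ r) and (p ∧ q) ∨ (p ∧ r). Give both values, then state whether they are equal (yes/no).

n8; n8; yes

q ∨ r = n7, so p ∧ (q ∨ r) = n8 ∧ n7 = n8.
p ∧ q = n8 and p ∧ r = n10, so (p ∧ q) ∨ (p ∧ r) = n8 ∨ n10 = n8.
Equal: yes.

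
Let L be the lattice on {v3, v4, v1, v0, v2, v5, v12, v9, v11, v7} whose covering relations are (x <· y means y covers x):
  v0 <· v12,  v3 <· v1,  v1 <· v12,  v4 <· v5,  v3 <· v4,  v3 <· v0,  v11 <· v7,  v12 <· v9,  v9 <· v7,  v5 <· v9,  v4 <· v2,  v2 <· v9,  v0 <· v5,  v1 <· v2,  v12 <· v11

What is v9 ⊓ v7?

Common lower bounds of {v9, v7}: v0, v1, v12, v2, v3, v4, v5, v9.
The greatest among these is v9.

v9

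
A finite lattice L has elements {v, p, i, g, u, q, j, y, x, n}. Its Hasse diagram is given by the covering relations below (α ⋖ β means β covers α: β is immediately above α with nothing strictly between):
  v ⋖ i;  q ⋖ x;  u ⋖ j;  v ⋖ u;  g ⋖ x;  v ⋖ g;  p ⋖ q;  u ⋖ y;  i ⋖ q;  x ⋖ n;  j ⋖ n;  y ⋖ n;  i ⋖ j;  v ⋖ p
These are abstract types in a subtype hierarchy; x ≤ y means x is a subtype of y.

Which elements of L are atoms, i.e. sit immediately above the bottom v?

The atoms are exactly the elements that cover v: g, i, p, u.

g, i, p, u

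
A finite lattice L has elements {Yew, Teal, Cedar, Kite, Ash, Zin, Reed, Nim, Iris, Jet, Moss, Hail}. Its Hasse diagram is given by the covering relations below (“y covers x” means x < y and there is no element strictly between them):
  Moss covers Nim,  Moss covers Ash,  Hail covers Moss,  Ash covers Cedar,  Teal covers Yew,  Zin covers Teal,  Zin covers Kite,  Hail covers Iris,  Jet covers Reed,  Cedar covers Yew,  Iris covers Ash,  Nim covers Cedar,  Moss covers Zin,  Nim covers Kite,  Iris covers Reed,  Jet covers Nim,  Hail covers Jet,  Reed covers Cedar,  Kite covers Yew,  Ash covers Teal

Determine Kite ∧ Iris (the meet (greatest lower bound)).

Yew

Common lower bounds of {Kite, Iris}: Yew.
The greatest among these is Yew.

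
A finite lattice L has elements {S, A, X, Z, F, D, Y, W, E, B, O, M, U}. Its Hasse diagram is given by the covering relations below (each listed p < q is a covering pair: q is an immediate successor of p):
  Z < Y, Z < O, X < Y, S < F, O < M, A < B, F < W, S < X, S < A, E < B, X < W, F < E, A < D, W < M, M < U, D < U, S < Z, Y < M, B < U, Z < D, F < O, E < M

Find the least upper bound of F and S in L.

Common upper bounds of {F, S}: B, E, F, M, O, U, W.
The least among these is F.

F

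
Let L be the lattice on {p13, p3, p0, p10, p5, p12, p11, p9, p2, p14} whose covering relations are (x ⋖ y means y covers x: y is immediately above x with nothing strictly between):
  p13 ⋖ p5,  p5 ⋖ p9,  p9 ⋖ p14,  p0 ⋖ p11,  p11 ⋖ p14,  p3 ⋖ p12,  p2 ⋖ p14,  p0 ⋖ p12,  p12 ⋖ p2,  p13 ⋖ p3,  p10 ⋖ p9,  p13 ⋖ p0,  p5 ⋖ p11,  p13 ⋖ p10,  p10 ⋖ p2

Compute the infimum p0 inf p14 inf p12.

Common lower bounds of {p0, p14, p12}: p0, p13.
The greatest among these is p0.

p0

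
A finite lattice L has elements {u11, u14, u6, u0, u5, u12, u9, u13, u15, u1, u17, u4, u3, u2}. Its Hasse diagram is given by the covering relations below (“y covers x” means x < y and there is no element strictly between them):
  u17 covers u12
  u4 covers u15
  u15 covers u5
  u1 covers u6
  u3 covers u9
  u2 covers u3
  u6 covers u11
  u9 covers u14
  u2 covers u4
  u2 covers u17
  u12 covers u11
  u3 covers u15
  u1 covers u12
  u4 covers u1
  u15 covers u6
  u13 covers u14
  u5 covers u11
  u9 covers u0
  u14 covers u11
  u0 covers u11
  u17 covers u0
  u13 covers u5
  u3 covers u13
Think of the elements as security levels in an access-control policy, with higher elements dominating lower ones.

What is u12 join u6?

Common upper bounds of {u12, u6}: u1, u2, u4.
The least among these is u1.

u1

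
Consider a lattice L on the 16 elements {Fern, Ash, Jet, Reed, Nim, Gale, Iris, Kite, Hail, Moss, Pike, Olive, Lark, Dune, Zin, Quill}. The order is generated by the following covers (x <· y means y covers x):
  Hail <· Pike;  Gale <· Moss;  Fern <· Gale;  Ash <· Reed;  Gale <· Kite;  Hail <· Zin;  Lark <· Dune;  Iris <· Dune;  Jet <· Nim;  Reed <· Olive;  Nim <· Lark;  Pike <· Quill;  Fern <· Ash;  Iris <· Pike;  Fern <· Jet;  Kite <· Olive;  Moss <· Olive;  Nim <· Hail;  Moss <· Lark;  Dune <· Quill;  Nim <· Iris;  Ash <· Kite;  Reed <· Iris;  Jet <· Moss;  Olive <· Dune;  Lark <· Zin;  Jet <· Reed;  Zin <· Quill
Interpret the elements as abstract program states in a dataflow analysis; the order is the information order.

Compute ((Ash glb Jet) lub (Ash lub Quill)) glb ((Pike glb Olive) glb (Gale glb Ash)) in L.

Ash ∧ Jet = Fern
Ash ∨ Quill = Quill
Fern ∨ Quill = Quill
Pike ∧ Olive = Reed
Gale ∧ Ash = Fern
Reed ∧ Fern = Fern
Quill ∧ Fern = Fern

Fern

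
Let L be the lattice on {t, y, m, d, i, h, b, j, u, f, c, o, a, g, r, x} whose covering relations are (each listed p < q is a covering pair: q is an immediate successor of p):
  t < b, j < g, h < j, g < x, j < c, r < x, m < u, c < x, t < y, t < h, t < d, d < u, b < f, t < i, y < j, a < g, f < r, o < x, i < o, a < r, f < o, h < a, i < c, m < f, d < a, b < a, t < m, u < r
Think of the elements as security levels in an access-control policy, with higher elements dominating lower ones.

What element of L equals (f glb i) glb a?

t

f ∧ i = t
t ∧ a = t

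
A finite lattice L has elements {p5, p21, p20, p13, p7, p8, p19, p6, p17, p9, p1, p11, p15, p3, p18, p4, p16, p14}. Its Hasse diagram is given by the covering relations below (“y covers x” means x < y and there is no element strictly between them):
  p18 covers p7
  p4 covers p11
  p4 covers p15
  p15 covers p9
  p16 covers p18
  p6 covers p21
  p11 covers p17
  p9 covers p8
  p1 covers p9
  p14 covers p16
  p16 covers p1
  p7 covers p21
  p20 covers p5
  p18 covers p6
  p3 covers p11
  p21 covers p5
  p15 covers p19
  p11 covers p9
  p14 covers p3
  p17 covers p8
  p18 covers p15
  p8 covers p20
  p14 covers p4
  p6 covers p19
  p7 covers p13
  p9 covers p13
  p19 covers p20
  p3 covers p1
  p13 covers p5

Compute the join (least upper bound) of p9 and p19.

p15

Common upper bounds of {p9, p19}: p14, p15, p16, p18, p4.
The least among these is p15.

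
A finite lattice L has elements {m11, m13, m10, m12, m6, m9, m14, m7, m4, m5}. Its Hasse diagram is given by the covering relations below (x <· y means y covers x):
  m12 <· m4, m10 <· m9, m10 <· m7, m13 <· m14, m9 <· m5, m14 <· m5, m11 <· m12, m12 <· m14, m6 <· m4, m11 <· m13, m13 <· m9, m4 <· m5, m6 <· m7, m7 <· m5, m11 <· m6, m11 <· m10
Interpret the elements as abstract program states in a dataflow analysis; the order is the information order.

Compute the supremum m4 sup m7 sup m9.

Common upper bounds of {m4, m7, m9}: m5.
The least among these is m5.

m5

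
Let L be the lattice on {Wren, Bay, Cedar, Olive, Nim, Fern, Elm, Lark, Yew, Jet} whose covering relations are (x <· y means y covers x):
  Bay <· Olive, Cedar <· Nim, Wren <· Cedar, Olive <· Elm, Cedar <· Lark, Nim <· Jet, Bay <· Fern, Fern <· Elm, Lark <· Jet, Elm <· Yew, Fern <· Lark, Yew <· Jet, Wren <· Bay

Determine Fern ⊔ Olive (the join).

Elm

Common upper bounds of {Fern, Olive}: Elm, Jet, Yew.
The least among these is Elm.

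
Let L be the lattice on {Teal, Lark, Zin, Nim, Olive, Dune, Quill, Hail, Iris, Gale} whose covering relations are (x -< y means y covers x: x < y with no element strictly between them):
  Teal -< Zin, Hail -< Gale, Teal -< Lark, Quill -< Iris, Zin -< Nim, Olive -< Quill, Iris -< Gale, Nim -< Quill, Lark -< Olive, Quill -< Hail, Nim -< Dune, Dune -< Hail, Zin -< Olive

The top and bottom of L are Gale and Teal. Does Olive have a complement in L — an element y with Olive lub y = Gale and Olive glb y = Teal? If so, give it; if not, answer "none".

For every candidate y, either Olive ∨ y ≠ Gale or Olive ∧ y ≠ Teal; no complement exists.

none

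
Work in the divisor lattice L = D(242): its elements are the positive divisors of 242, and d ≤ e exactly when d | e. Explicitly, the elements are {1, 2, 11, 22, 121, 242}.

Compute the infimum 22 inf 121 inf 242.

In the divisibility order, the meet is the greatest common divisor: gcd(22, 121, 242) = 11.

11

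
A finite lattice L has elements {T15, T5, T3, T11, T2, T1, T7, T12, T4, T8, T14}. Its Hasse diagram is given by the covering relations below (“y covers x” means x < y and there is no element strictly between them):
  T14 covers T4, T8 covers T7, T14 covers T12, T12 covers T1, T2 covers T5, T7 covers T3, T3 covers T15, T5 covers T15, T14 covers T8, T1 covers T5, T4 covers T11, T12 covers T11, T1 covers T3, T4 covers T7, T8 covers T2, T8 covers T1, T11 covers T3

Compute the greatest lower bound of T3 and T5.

T15

Common lower bounds of {T3, T5}: T15.
The greatest among these is T15.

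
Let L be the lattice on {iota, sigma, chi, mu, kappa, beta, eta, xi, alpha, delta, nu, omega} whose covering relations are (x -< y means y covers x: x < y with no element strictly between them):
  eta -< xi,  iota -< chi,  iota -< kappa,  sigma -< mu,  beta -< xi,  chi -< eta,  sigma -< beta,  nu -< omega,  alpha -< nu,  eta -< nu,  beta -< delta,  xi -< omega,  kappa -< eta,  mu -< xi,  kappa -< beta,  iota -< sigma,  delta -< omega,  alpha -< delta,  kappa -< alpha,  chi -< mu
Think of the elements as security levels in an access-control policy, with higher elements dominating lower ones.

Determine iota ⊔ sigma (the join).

Common upper bounds of {iota, sigma}: beta, delta, mu, omega, sigma, xi.
The least among these is sigma.

sigma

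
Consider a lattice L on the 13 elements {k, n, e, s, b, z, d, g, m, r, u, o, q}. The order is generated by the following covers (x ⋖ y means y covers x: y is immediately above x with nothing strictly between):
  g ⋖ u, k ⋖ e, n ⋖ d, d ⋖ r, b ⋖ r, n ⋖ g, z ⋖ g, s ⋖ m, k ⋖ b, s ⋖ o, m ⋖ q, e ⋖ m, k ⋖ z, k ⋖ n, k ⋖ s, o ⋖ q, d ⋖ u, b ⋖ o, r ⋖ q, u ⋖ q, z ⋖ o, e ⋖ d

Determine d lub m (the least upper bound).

q

Common upper bounds of {d, m}: q.
The least among these is q.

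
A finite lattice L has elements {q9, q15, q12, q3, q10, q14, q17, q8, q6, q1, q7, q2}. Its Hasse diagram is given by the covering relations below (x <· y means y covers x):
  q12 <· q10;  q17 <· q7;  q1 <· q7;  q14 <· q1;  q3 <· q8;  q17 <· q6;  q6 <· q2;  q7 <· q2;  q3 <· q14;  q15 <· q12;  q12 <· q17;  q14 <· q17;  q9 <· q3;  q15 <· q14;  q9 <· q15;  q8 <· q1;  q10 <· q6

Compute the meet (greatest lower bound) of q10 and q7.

Common lower bounds of {q10, q7}: q12, q15, q9.
The greatest among these is q12.

q12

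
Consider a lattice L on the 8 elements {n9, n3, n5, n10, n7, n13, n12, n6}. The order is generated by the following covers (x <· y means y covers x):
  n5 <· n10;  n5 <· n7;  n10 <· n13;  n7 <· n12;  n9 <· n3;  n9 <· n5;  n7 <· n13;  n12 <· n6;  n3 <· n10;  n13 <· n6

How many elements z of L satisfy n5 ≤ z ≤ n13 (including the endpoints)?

The interval [n5, n13] = {n10, n13, n5, n7}, which has 4 elements.

4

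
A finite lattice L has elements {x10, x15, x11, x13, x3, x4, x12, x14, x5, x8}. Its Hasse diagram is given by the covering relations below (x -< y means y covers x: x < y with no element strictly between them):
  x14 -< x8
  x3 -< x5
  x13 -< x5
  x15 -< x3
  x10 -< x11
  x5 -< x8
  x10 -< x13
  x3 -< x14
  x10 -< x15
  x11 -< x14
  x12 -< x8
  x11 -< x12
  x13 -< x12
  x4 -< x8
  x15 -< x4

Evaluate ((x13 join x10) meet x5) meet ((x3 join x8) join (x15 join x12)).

x13 ∨ x10 = x13
x13 ∧ x5 = x13
x3 ∨ x8 = x8
x15 ∨ x12 = x8
x8 ∨ x8 = x8
x13 ∧ x8 = x13

x13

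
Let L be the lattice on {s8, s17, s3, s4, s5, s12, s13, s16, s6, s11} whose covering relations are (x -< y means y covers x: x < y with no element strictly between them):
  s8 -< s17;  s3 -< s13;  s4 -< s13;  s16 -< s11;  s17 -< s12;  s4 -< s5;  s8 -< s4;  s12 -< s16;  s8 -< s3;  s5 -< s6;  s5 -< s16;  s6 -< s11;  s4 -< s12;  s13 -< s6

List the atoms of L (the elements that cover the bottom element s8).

s17, s3, s4

The atoms are exactly the elements that cover s8: s17, s3, s4.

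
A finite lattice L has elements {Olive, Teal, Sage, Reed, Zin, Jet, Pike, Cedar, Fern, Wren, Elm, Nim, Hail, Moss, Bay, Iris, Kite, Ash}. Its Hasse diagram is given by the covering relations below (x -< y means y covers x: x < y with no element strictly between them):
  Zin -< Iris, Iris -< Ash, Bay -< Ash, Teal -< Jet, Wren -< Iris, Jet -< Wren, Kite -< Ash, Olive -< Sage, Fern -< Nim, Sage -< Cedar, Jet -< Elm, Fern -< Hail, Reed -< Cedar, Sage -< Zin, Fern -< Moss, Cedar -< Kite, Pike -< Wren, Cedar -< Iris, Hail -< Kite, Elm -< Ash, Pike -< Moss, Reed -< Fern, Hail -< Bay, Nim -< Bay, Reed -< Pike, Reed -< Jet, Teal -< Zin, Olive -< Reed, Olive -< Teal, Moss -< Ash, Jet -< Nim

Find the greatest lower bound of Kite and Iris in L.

Common lower bounds of {Kite, Iris}: Cedar, Olive, Reed, Sage.
The greatest among these is Cedar.

Cedar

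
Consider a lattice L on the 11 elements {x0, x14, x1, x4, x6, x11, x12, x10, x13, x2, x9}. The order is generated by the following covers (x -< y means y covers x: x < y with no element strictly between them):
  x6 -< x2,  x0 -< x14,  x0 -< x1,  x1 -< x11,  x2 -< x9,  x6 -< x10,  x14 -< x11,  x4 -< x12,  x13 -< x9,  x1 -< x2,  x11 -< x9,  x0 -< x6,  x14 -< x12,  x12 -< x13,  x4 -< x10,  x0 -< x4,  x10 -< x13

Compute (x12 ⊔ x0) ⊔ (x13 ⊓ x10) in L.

x13

x12 ∨ x0 = x12
x13 ∧ x10 = x10
x12 ∨ x10 = x13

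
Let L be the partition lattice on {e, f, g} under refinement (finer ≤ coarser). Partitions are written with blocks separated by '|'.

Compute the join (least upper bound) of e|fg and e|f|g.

Common upper bounds of {e|fg, e|f|g}: efg, e|fg.
The least among these is e|fg.

e|fg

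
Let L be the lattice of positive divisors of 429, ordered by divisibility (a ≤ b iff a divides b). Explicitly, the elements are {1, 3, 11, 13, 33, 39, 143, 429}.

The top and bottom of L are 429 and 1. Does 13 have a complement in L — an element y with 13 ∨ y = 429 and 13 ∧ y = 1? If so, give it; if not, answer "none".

Need y with 13 ∨ y = 429 and 13 ∧ y = 1.
Checking each element gives: 33.

33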